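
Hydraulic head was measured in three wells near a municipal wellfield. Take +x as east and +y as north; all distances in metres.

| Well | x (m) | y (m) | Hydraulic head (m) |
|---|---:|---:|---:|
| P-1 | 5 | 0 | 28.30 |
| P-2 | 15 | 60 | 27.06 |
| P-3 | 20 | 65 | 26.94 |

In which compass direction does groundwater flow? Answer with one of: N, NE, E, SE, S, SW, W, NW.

With h = a·x + b·y + c and P-1 as origin, the differences give:
  10·a + 60·b = -1.24
  15·a + 65·b = -1.36
Eliminate b (×65 and ×60, subtract): -250·a = 1.000 → a = ∂h/∂x = -0.004000
Back-substitute: b = ∂h/∂y = -0.02000.
Flow = −∇h = (+0.004000 east, +0.02000 north), which points north.

N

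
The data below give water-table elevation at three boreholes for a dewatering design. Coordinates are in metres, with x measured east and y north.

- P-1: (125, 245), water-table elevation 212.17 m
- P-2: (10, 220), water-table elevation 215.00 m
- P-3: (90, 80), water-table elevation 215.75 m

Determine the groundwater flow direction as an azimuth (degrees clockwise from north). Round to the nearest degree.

050°

With h = a·x + b·y + c and P-1 as origin, the differences give:
  (-115)·a + (-25)·b = +2.83
  (-35)·a + (-165)·b = +3.58
Eliminate b (×(-165) and ×(-25), subtract): 18100·a = -377.450 → a = ∂h/∂x = -0.02085
Back-substitute: b = ∂h/∂y = -0.01727.
Flow direction (−∇h) has components (+0.02085 E, +0.01727 N).
Azimuth = atan2(E, N) = atan2(+0.02085, +0.01727) = 50.4° ≈ 050°.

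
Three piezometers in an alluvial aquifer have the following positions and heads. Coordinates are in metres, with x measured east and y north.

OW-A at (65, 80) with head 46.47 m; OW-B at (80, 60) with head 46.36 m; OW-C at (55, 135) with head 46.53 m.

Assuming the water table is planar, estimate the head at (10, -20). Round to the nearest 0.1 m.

46.9 m

Differences from OW-A: to OW-B (Δx, Δy, Δh) = (15, -20, -0.11); to OW-C = (-10, 55, +0.06).
Determinant of the coordinate differences = 15·55 − (-10)·(-20) = 625.
∂h/∂x = [(-0.11)·55 − (+0.06)·(-20)] / 625 = -0.007760
∂h/∂y = [15·(+0.06) − (-10)·(-0.11)] / 625 = -0.0003200
h(10, -20) = 46.47 + (-0.007760)·(-55) + (-0.0003200)·(-100) = 46.47 +0.427 +0.032 = 46.929 m.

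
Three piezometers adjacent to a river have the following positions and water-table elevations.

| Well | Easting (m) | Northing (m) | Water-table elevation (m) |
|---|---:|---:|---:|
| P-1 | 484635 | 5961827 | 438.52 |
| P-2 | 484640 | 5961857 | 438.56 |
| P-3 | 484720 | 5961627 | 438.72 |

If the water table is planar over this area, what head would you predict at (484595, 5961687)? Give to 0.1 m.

438.3 m

Taking P-1 as reference: P-2−P-1 = (5, 30, +0.04); P-3−P-1 = (85, -200, +0.20).
Solve a·Δx + b·Δy = Δh: det = 5·(-200) − 85·30 = -3550.
∂h/∂x = [(+0.04)·(-200) − (+0.20)·30] / -3550 = +0.003944
∂h/∂y = [5·(+0.20) − 85·(+0.04)] / -3550 = +0.0006761
h(484595, 5961687) = 438.52 + (+0.003944)·(-40) + (+0.0006761)·(-140) = 438.52 -0.158 -0.095 = 438.268 m.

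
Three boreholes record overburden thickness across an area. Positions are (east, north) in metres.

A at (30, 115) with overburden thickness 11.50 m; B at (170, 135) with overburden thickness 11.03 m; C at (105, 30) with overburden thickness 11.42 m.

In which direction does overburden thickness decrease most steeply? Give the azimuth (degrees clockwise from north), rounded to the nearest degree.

060°

Taking A as reference: B−A = (140, 20, -0.47); C−A = (75, -85, -0.08).
Solve a·Δx + b·Δy = Δd: det = 140·(-85) − 75·20 = -13400.
∂d/∂x = [(-0.47)·(-85) − (-0.08)·20] / -13400 = -0.003101
∂d/∂y = [140·(-0.08) − 75·(-0.47)] / -13400 = -0.001795
Steepest decrease is along −∇f: components (+0.003101 E, +0.001795 N).
Azimuth = atan2(+0.003101, +0.001795) = 59.9° ≈ 060°.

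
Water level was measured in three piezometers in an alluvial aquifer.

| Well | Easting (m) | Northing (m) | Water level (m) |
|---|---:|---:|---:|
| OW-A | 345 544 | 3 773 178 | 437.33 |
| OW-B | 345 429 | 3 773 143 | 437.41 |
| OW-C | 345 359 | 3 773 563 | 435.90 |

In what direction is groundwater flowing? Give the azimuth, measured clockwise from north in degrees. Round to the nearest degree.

354°

With h = a·x + b·y + c and OW-A as origin, the differences give:
  (-115)·a + (-35)·b = +0.08
  (-185)·a + 385·b = -1.43
Eliminate b (×385 and ×(-35), subtract): -50750·a = -19.250 → a = ∂h/∂x = +0.0003793
Back-substitute: b = ∂h/∂y = -0.003532.
Flow direction (−∇h) has components (-0.0003793 E, +0.003532 N).
Azimuth = atan2(E, N) = atan2(-0.0003793, +0.003532) = 353.9° ≈ 354°.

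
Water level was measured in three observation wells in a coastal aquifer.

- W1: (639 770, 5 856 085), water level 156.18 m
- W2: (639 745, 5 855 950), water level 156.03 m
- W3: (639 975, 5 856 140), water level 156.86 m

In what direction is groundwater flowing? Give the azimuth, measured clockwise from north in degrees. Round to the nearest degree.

261°

Three-point gradient (reference W1): Δ to W2 = (-25, -135, -0.15), Δ to W3 = (205, 55, +0.68).
∂h/∂x = +0.003177, ∂h/∂y = +0.0005228 (det = 26300).
Flow direction (−∇h) has components (-0.003177 E, -0.0005228 N).
Azimuth = atan2(E, N) = atan2(-0.003177, -0.0005228) = 260.7° ≈ 261°.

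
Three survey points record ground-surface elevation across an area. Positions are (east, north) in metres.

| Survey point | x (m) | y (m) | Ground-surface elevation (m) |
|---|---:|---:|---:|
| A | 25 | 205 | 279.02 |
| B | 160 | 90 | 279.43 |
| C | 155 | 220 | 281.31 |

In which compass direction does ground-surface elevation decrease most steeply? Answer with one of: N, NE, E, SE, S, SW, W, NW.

SW

Taking A as reference: B−A = (135, -115, +0.41); C−A = (130, 15, +2.29).
Determinant of the coordinate differences = 135·15 − 130·(-115) = 16975.
∂z/∂x = [(+0.41)·15 − (+2.29)·(-115)] / 16975 = +0.01588
∂z/∂y = [135·(+2.29) − 130·(+0.41)] / 16975 = +0.01507
Steepest decrease is along −∇f = (-0.01588 E, -0.01507 N) → southwest.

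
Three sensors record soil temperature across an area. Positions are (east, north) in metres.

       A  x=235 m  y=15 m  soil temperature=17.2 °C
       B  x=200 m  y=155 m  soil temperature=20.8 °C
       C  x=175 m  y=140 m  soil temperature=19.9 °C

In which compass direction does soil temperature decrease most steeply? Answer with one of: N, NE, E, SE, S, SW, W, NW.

Taking A as reference: B−A = (-35, 140, +3.6); C−A = (-60, 125, +2.7).
Determinant of the coordinate differences = (-35)·125 − (-60)·140 = 4025.
∂T/∂x = [(+3.6)·125 − (+2.7)·140] / 4025 = +0.01789
∂T/∂y = [(-35)·(+2.7) − (-60)·(+3.6)] / 4025 = +0.03019
Steepest decrease is along −∇f = (-0.01789 E, -0.03019 N) → southwest.

SW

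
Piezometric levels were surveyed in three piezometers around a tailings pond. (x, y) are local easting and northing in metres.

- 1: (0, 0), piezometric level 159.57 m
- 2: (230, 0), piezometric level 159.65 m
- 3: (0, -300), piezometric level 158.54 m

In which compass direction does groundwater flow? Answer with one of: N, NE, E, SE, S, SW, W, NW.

∂h/∂x = (159.65 − 159.57) / (230 − 0) = +0.0003478
∂h/∂y = (158.54 − 159.57) / (-300 − 0) = +0.003433
Flow = −∇h = (-0.0003478 east, -0.003433 north), which points south.

S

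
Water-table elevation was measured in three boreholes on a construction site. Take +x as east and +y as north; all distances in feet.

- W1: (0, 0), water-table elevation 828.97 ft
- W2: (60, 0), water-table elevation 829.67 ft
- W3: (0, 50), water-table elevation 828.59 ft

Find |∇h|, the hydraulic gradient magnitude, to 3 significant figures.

∂h/∂x = (829.67 − 828.97) / (60 − 0) = +0.01167
∂h/∂y = (828.59 − 828.97) / (50 − 0) = -0.007600
|∇h| = √(0.01167² + -0.007600²) = 0.01393

0.0139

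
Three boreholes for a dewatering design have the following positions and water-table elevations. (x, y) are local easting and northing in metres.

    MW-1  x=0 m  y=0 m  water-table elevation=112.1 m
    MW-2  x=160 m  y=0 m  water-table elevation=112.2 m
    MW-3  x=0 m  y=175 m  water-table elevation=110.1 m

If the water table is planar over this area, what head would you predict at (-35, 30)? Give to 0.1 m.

∂h/∂x = (112.2 − 112.1) / (160 − 0) = +0.0006250
∂h/∂y = (110.1 − 112.1) / (175 − 0) = -0.01143
h(-35, 30) = 112.1 + (+0.0006250)·(-35) + (-0.01143)·(30) = 112.1 -0.022 -0.343 = 111.735 m.

111.7 m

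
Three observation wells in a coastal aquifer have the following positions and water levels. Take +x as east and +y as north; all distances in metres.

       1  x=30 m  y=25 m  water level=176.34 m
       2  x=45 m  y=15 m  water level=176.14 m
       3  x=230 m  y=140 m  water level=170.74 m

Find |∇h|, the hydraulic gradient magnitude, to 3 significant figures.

Three-point gradient (reference 1): Δ to 2 = (15, -10, -0.20), Δ to 3 = (200, 115, -5.60).
∂h/∂x = -0.02121, ∂h/∂y = -0.01181 (det = 3725).
|∇h| = √(-0.02121² + -0.01181²) = 0.02428

0.0243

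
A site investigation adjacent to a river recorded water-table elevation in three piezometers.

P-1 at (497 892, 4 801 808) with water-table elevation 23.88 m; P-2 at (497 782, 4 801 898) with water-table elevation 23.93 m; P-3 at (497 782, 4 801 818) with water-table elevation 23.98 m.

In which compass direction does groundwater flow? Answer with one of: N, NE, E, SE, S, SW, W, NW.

Differences from P-1: to P-2 (Δx, Δy, Δh) = (-110, 90, +0.05); to P-3 = (-110, 10, +0.10).
Solve a·Δx + b·Δy = Δh: det = (-110)·10 − (-110)·90 = 8800.
∂h/∂x = [(+0.05)·10 − (+0.10)·90] / 8800 = -0.0009659
∂h/∂y = [(-110)·(+0.10) − (-110)·(+0.05)] / 8800 = -0.0006250
Flow = −∇h = (+0.0009659 east, +0.0006250 north), which points northeast.

NE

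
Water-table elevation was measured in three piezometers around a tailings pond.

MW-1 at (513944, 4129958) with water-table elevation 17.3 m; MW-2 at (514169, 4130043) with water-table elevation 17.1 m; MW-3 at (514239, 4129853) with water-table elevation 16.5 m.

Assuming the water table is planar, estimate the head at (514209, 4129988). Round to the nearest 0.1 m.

With h = a·x + b·y + c and MW-1 as origin, the differences give:
  225·a + 85·b = -0.2
  295·a + (-105)·b = -0.8
Eliminate b (×(-105) and ×85, subtract): -48700·a = 89.00 → a = ∂h/∂x = -0.001828
Back-substitute: b = ∂h/∂y = +0.002485.
h(514209, 4129988) = 17.3 + (-0.001828)·(265) + (+0.002485)·(30) = 17.3 -0.484 +0.075 = 16.890 m.

16.9 m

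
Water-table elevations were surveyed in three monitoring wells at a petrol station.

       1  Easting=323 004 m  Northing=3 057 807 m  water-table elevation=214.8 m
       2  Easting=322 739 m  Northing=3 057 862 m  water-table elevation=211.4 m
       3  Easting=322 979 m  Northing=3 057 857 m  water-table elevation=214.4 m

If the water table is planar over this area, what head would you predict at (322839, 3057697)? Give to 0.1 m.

Differences from 1: to 2 (Δx, Δy, Δh) = (-265, 55, -3.4); to 3 = (-25, 50, -0.4).
Determinant of the coordinate differences = (-265)·50 − (-25)·55 = -11875.
∂h/∂x = [(-3.4)·50 − (-0.4)·55] / -11875 = +0.01246
∂h/∂y = [(-265)·(-0.4) − (-25)·(-3.4)] / -11875 = -0.001768
h(322839, 3057697) = 214.8 + (+0.01246)·(-165) + (-0.001768)·(-110) = 214.8 -2.056 +0.195 = 212.938 m.

212.9 m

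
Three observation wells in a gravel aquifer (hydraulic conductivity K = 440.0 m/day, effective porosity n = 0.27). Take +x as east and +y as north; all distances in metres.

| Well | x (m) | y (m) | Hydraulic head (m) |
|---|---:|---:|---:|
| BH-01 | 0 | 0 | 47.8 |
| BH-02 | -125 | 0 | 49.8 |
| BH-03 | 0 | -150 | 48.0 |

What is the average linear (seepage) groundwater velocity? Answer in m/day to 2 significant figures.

∂h/∂x = (49.8 − 47.8) / (-125 − 0) = -0.01600
∂h/∂y = (48.0 − 47.8) / (-150 − 0) = -0.001333
|∇h| = √(-0.01600² + -0.001333²) = 0.01606
Seepage velocity v = K·i/n = 440.0 × 0.01606 / 0.27 = 26.17 m/day.

26 m/day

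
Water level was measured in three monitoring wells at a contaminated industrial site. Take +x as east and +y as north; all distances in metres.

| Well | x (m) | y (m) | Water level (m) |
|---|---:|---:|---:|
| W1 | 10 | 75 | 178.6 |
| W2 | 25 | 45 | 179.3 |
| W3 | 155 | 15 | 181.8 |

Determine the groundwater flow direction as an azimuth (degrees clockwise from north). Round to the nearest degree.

315°

Three-point gradient (reference W1): Δ to W2 = (15, -30, +0.7), Δ to W3 = (145, -60, +3.2).
∂h/∂x = +0.01565, ∂h/∂y = -0.01551 (det = 3450).
Flow direction (−∇h) has components (-0.01565 E, +0.01551 N).
Azimuth = atan2(E, N) = atan2(-0.01565, +0.01551) = 314.7° ≈ 315°.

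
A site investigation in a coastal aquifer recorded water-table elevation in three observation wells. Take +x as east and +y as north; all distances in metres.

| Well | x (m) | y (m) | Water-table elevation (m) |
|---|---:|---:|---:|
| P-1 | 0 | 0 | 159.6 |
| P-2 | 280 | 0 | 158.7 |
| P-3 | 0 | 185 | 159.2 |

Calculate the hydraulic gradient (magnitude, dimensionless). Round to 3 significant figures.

∂h/∂x = (158.7 − 159.6) / (280 − 0) = -0.003214
∂h/∂y = (159.2 − 159.6) / (185 − 0) = -0.002162
|∇h| = √(-0.003214² + -0.002162²) = 0.003874

0.00387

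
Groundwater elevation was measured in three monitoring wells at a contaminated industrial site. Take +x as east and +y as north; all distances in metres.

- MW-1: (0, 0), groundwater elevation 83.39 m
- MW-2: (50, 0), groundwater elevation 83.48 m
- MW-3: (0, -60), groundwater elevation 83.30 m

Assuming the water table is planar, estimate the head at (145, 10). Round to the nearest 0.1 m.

∂h/∂x = (83.48 − 83.39) / (50 − 0) = +0.001800
∂h/∂y = (83.30 − 83.39) / (-60 − 0) = +0.001500
h(145, 10) = 83.39 + (+0.001800)·(145) + (+0.001500)·(10) = 83.39 +0.261 +0.015 = 83.666 m.

83.7 m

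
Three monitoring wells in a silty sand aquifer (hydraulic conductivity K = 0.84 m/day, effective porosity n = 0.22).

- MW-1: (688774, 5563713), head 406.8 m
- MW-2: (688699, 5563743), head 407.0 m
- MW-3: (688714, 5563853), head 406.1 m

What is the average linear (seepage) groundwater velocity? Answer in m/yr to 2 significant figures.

13 m/yr

With h = a·x + b·y + c and MW-1 as origin, the differences give:
  (-75)·a + 30·b = +0.2
  (-60)·a + 140·b = -0.7
Eliminate b (×140 and ×30, subtract): -8700·a = 49.00 → a = ∂h/∂x = -0.005632
Back-substitute: b = ∂h/∂y = -0.007414.
|∇h| = √(-0.005632² + -0.007414²) = 0.009311
Seepage velocity v = K·i/n = 0.84 × 0.009311 / 0.22 = 0.03555 m/day = 12.98 m/yr.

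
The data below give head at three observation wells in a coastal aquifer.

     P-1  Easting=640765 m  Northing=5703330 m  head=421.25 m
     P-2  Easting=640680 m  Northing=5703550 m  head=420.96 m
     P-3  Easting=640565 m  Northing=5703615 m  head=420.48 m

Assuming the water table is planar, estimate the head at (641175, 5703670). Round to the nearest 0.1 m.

Taking P-1 as reference: P-2−P-1 = (-85, 220, -0.29); P-3−P-1 = (-200, 285, -0.77).
Determinant of the coordinate differences = (-85)·285 − (-200)·220 = 19775.
∂h/∂x = [(-0.29)·285 − (-0.77)·220] / 19775 = +0.004387
∂h/∂y = [(-85)·(-0.77) − (-200)·(-0.29)] / 19775 = +0.0003767
h(641175, 5703670) = 421.25 + (+0.004387)·(410) + (+0.0003767)·(340) = 421.25 +1.799 +0.128 = 423.177 m.

423.2 m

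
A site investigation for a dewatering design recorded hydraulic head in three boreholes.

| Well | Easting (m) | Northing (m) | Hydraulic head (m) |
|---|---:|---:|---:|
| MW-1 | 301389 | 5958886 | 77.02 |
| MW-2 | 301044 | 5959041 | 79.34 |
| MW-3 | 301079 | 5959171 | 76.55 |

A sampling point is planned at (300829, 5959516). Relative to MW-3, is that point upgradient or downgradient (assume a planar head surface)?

downgradient

Three-point gradient (reference MW-1): Δ to MW-2 = (-345, 155, +2.32), Δ to MW-3 = (-310, 285, -0.47).
∂h/∂x = -0.01460, ∂h/∂y = -0.01753 (det = -50275).
Head at (300829, 5959516) = 77.02 + (-0.01460)·(-560) + (-0.01753)·(630) = 74.15 m.
That is lower than the 76.55 m at MW-3, so the point is downgradient.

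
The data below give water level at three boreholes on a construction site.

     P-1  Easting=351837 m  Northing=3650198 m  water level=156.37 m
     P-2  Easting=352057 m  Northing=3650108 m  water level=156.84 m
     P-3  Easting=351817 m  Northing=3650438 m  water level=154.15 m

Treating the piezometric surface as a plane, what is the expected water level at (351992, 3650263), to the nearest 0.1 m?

155.5 m

Differences from P-1: to P-2 (Δx, Δy, Δh) = (220, -90, +0.47); to P-3 = (-20, 240, -2.22).
Solve a·Δx + b·Δy = Δh: det = 220·240 − (-20)·(-90) = 51000.
∂h/∂x = [(+0.47)·240 − (-2.22)·(-90)] / 51000 = -0.001706
∂h/∂y = [220·(-2.22) − (-20)·(+0.47)] / 51000 = -0.009392
h(351992, 3650263) = 156.37 + (-0.001706)·(155) + (-0.009392)·(65) = 156.37 -0.264 -0.610 = 155.495 m.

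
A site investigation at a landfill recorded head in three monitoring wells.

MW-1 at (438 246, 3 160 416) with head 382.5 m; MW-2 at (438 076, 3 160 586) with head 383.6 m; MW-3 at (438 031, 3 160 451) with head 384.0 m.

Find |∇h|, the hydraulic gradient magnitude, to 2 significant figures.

0.0071

With h = a·x + b·y + c and MW-1 as origin, the differences give:
  (-170)·a + 170·b = +1.1
  (-215)·a + 35·b = +1.5
Eliminate b (×35 and ×170, subtract): 30600·a = -216.50 → a = ∂h/∂x = -0.007075
Back-substitute: b = ∂h/∂y = -0.0006046.
|∇h| = √(-0.007075² + -0.0006046²) = 0.007101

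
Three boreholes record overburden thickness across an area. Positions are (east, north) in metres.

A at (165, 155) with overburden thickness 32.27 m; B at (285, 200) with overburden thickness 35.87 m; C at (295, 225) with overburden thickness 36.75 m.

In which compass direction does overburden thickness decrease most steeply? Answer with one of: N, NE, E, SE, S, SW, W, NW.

Three-point gradient (reference A): Δ to B = (120, 45, +3.60), Δ to C = (130, 70, +4.48).
∂d/∂x = +0.01976, ∂d/∂y = +0.02729 (det = 2550).
Steepest decrease is along −∇f = (-0.01976 E, -0.02729 N) → southwest.

SW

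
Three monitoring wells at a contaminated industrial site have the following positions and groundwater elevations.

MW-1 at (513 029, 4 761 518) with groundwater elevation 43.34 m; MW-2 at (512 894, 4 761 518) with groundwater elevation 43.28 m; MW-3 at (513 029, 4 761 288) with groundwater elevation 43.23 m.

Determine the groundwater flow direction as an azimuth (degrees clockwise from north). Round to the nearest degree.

∂h/∂x = (43.28 − 43.34) / (512894 − 513029) = +0.0004444
∂h/∂y = (43.23 − 43.34) / (4761288 − 4761518) = +0.0004783
Flow direction (−∇h) has components (-0.0004444 E, -0.0004783 N).
Azimuth = atan2(E, N) = atan2(-0.0004444, -0.0004783) = 222.9° ≈ 223°.

223°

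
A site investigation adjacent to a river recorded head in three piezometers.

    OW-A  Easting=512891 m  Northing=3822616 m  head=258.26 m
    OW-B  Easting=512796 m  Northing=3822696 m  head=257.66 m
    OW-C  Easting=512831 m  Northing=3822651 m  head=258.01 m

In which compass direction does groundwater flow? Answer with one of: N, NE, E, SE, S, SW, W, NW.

With h = a·x + b·y + c and OW-A as origin, the differences give:
  (-95)·a + 80·b = -0.60
  (-60)·a + 35·b = -0.25
Eliminate b (×35 and ×80, subtract): 1475·a = -1.000 → a = ∂h/∂x = -0.0006780
Back-substitute: b = ∂h/∂y = -0.008305.
Flow = −∇h = (+0.0006780 east, +0.008305 north), which points north.

N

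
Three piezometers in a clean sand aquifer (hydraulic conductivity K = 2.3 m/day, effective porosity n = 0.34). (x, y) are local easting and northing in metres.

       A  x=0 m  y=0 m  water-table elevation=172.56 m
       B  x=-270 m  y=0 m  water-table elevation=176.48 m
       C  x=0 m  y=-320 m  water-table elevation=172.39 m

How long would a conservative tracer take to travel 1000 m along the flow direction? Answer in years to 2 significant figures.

∂h/∂x = (176.48 − 172.56) / (-270 − 0) = -0.01452
∂h/∂y = (172.39 − 172.56) / (-320 − 0) = +0.0005313
|∇h| = √(-0.01452² + 0.0005313²) = 0.01453
Seepage velocity v = K·i/n = 2.3 × 0.01453 / 0.34 = 0.09829 m/day.
t = 1000 / 0.09829 = 1.017e+04 days = 27.8 years.

28 years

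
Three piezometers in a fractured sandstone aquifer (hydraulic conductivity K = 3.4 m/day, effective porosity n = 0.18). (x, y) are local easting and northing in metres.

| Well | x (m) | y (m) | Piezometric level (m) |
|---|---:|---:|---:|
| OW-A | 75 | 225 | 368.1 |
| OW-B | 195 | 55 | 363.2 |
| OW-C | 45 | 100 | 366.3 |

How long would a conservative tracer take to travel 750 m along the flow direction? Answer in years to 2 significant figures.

4.6 years

Taking OW-A as reference: OW-B−OW-A = (120, -170, -4.9); OW-C−OW-A = (-30, -125, -1.8).
Determinant of the coordinate differences = 120·(-125) − (-30)·(-170) = -20100.
∂h/∂x = [(-4.9)·(-125) − (-1.8)·(-170)] / -20100 = -0.01525
∂h/∂y = [120·(-1.8) − (-30)·(-4.9)] / -20100 = +0.01806
|∇h| = √(-0.01525² + 0.01806²) = 0.02364
Seepage velocity v = K·i/n = 3.4 × 0.02364 / 0.18 = 0.4465 m/day.
t = 750 / 0.4465 = 1680 days = 4.6 years.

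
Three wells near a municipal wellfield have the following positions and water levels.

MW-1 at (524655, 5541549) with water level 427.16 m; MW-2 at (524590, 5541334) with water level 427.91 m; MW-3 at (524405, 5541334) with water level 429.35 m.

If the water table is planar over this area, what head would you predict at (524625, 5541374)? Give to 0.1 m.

Differences from MW-1: to MW-2 (Δx, Δy, Δh) = (-65, -215, +0.75); to MW-3 = (-250, -215, +2.19).
Solve a·Δx + b·Δy = Δh: det = (-65)·(-215) − (-250)·(-215) = -39775.
∂h/∂x = [(+0.75)·(-215) − (+2.19)·(-215)] / -39775 = -0.007784
∂h/∂y = [(-65)·(+2.19) − (-250)·(+0.75)] / -39775 = -0.001135
h(524625, 5541374) = 427.16 + (-0.007784)·(-30) + (-0.001135)·(-175) = 427.16 +0.234 +0.199 = 427.592 m.

427.6 m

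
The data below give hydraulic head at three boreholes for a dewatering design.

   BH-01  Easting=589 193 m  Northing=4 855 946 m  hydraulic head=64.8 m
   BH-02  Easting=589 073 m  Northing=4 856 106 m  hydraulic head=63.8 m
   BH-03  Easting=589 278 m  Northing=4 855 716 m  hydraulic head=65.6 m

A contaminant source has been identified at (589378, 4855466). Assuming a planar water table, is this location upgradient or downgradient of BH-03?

upgradient

With h = a·x + b·y + c and BH-01 as origin, the differences give:
  (-120)·a + 160·b = -1.0
  85·a + (-230)·b = +0.8
Eliminate b (×(-230) and ×160, subtract): 14000·a = 102.00 → a = ∂h/∂x = +0.007286
Back-substitute: b = ∂h/∂y = -0.0007857.
Head at (589378, 4855466) = 64.8 + (+0.007286)·(185) + (-0.0007857)·(-480) = 66.53 m.
That is higher than the 65.6 m at BH-03, so the point is upgradient.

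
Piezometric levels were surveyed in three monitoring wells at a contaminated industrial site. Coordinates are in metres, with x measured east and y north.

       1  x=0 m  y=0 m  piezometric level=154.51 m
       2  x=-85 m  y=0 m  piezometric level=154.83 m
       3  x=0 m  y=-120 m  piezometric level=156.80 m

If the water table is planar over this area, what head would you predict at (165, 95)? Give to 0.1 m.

152.1 m

∂h/∂x = (154.83 − 154.51) / (-85 − 0) = -0.003765
∂h/∂y = (156.80 − 154.51) / (-120 − 0) = -0.01908
h(165, 95) = 154.51 + (-0.003765)·(165) + (-0.01908)·(95) = 154.51 -0.621 -1.813 = 152.076 m.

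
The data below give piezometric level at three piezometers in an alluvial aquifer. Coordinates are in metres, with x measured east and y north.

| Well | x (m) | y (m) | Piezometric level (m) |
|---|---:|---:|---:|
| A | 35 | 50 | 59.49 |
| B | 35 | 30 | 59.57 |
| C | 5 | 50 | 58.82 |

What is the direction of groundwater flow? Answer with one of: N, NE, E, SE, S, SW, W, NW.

W

Taking A as reference: B−A = (0, -20, +0.08); C−A = (-30, 0, -0.67).
Solve a·Δx + b·Δy = Δh: det = 0·0 − (-30)·(-20) = -600.
∂h/∂x = [(+0.08)·0 − (-0.67)·(-20)] / -600 = +0.02233
∂h/∂y = [0·(-0.67) − (-30)·(+0.08)] / -600 = -0.004000
Flow = −∇h = (-0.02233 east, +0.004000 north), which points west.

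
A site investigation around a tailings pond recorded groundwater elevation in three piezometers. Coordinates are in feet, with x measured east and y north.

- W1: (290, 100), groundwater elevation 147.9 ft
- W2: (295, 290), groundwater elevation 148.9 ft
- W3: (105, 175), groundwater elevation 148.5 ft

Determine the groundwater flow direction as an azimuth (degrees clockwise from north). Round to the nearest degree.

168°

Differences from W1: to W2 (Δx, Δy, Δh) = (5, 190, +1.0); to W3 = (-185, 75, +0.6).
Determinant of the coordinate differences = 5·75 − (-185)·190 = 35525.
∂h/∂x = [(+1.0)·75 − (+0.6)·190] / 35525 = -0.001098
∂h/∂y = [5·(+0.6) − (-185)·(+1.0)] / 35525 = +0.005292
Flow direction (−∇h) has components (+0.001098 E, -0.005292 N).
Azimuth = atan2(E, N) = atan2(+0.001098, -0.005292) = 168.3° ≈ 168°.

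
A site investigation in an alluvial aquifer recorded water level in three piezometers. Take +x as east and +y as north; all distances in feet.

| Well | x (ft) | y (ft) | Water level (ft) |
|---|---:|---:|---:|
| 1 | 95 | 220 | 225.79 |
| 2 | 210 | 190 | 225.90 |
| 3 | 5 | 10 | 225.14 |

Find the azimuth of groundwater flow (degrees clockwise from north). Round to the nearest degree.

With h = a·x + b·y + c and 1 as origin, the differences give:
  115·a + (-30)·b = +0.11
  (-90)·a + (-210)·b = -0.65
Eliminate b (×(-210) and ×(-30), subtract): -26850·a = -42.600 → a = ∂h/∂x = +0.001587
Back-substitute: b = ∂h/∂y = +0.002415.
Flow direction (−∇h) has components (-0.001587 E, -0.002415 N).
Azimuth = atan2(E, N) = atan2(-0.001587, -0.002415) = 213.3° ≈ 213°.

213°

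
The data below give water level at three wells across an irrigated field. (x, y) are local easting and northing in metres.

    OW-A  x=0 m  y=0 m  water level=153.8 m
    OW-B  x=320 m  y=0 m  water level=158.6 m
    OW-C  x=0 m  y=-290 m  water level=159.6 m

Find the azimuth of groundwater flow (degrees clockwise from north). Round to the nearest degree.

323°

∂h/∂x = (158.6 − 153.8) / (320 − 0) = +0.01500
∂h/∂y = (159.6 − 153.8) / (-290 − 0) = -0.02000
Flow direction (−∇h) has components (-0.01500 E, +0.02000 N).
Azimuth = atan2(E, N) = atan2(-0.01500, +0.02000) = 323.1° ≈ 323°.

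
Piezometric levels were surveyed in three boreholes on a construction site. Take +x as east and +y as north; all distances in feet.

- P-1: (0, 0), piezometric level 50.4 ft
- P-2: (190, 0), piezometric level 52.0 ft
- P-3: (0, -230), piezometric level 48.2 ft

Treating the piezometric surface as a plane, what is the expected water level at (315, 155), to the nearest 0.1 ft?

54.5 ft

∂h/∂x = (52.0 − 50.4) / (190 − 0) = +0.008421
∂h/∂y = (48.2 − 50.4) / (-230 − 0) = +0.009565
h(315, 155) = 50.4 + (+0.008421)·(315) + (+0.009565)·(155) = 50.4 +2.653 +1.483 = 54.535 ft.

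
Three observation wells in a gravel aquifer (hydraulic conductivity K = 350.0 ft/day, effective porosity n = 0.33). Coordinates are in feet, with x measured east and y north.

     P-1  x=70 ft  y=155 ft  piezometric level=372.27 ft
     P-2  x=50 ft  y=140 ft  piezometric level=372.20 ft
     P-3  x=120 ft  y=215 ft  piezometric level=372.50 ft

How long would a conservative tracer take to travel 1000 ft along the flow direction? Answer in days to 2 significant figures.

320 days

Three-point gradient (reference P-1): Δ to P-2 = (-20, -15, -0.07), Δ to P-3 = (50, 60, +0.23).
∂h/∂x = +0.001667, ∂h/∂y = +0.002444 (det = -450).
|∇h| = √(0.001667² + 0.002444²) = 0.002958
Seepage velocity v = K·i/n = 350.0 × 0.002958 / 0.33 = 3.137 ft/day.
t = 1000 / 3.137 = 318.8 days.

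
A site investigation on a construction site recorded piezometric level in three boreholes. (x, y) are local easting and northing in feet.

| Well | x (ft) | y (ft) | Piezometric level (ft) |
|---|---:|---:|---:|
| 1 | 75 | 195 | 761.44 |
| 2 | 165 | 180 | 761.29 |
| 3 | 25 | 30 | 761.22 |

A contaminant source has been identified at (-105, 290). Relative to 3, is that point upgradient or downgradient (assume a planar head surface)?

Three-point gradient (reference 1): Δ to 2 = (90, -15, -0.15), Δ to 3 = (-50, -165, -0.22).
∂h/∂x = -0.001375, ∂h/∂y = +0.001750 (det = -15600).
Head at (-105, 290) = 761.44 + (-0.001375)·(-180) + (+0.001750)·(95) = 761.85 ft.
That is higher than the 761.22 ft at 3, so the point is upgradient.

upgradient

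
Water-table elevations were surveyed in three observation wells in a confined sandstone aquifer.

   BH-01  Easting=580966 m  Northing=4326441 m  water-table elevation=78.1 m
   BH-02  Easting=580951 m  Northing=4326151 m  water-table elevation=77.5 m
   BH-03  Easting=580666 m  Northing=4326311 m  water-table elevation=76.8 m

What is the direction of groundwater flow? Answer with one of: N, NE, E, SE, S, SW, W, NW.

SW

Differences from BH-01: to BH-02 (Δx, Δy, Δh) = (-15, -290, -0.6); to BH-03 = (-300, -130, -1.3).
Determinant of the coordinate differences = (-15)·(-130) − (-300)·(-290) = -85050.
∂h/∂x = [(-0.6)·(-130) − (-1.3)·(-290)] / -85050 = +0.003516
∂h/∂y = [(-15)·(-1.3) − (-300)·(-0.6)] / -85050 = +0.001887
Flow = −∇h = (-0.003516 east, -0.001887 north), which points southwest.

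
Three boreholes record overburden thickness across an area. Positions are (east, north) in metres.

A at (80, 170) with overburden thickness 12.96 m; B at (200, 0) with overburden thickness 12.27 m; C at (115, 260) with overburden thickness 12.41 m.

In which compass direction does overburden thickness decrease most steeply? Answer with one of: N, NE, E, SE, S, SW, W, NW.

E

Taking A as reference: B−A = (120, -170, -0.69); C−A = (35, 90, -0.55).
Determinant of the coordinate differences = 120·90 − 35·(-170) = 16750.
∂d/∂x = [(-0.69)·90 − (-0.55)·(-170)] / 16750 = -0.009290
∂d/∂y = [120·(-0.55) − 35·(-0.69)] / 16750 = -0.002499
Steepest decrease is along −∇f = (+0.009290 E, +0.002499 N) → east.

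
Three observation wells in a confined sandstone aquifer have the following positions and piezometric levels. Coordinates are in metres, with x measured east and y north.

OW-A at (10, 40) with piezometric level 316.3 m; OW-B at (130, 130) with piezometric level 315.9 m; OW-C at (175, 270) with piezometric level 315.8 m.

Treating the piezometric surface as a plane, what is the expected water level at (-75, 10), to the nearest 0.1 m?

Differences from OW-A: to OW-B (Δx, Δy, Δh) = (120, 90, -0.4); to OW-C = (165, 230, -0.5).
Solve a·Δx + b·Δy = Δh: det = 120·230 − 165·90 = 12750.
∂h/∂x = [(-0.4)·230 − (-0.5)·90] / 12750 = -0.003686
∂h/∂y = [120·(-0.5) − 165·(-0.4)] / 12750 = +0.0004706
h(-75, 10) = 316.3 + (-0.003686)·(-85) + (+0.0004706)·(-30) = 316.3 +0.313 -0.014 = 316.599 m.

316.6 m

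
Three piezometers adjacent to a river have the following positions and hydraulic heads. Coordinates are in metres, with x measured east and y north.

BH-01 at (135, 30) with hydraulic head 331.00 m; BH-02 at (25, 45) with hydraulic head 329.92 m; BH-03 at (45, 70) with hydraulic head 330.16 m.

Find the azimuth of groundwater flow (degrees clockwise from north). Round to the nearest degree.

261°

Three-point gradient (reference BH-01): Δ to BH-02 = (-110, 15, -1.08), Δ to BH-03 = (-90, 40, -0.84).
∂h/∂x = +0.01003, ∂h/∂y = +0.001574 (det = -3050).
Flow direction (−∇h) has components (-0.01003 E, -0.001574 N).
Azimuth = atan2(E, N) = atan2(-0.01003, -0.001574) = 261.1° ≈ 261°.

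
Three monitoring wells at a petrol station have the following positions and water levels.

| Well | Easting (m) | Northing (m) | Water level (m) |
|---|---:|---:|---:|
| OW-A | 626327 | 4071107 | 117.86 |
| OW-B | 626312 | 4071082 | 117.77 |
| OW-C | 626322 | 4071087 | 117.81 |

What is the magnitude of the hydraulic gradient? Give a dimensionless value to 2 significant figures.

0.0036

Differences from OW-A: to OW-B (Δx, Δy, Δh) = (-15, -25, -0.09); to OW-C = (-5, -20, -0.05).
Determinant of the coordinate differences = (-15)·(-20) − (-5)·(-25) = 175.
∂h/∂x = [(-0.09)·(-20) − (-0.05)·(-25)] / 175 = +0.003143
∂h/∂y = [(-15)·(-0.05) − (-5)·(-0.09)] / 175 = +0.001714
|∇h| = √(0.003143² + 0.001714²) = 0.00358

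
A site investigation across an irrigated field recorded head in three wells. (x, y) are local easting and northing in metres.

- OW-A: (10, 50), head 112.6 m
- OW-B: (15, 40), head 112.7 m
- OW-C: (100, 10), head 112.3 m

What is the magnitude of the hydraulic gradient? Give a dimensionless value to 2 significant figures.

0.018

Taking OW-A as reference: OW-B−OW-A = (5, -10, +0.1); OW-C−OW-A = (90, -40, -0.3).
Determinant of the coordinate differences = 5·(-40) − 90·(-10) = 700.
∂h/∂x = [(+0.1)·(-40) − (-0.3)·(-10)] / 700 = -0.01000
∂h/∂y = [5·(-0.3) − 90·(+0.1)] / 700 = -0.01500
|∇h| = √(-0.01000² + -0.01500²) = 0.01803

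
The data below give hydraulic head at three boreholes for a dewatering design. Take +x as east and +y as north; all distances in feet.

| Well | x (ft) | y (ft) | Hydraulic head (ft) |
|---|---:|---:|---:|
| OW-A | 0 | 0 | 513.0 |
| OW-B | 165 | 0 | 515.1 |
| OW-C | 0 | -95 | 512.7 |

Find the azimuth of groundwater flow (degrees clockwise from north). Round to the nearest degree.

256°

∂h/∂x = (515.1 − 513.0) / (165 − 0) = +0.01273
∂h/∂y = (512.7 − 513.0) / (-95 − 0) = +0.003158
Flow direction (−∇h) has components (-0.01273 E, -0.003158 N).
Azimuth = atan2(E, N) = atan2(-0.01273, -0.003158) = 256.1° ≈ 256°.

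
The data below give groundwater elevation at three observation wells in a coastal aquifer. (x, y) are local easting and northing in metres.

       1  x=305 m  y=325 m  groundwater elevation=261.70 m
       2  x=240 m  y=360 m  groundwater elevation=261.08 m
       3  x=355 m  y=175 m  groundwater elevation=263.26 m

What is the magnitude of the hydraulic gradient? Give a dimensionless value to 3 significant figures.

With h = a·x + b·y + c and 1 as origin, the differences give:
  (-65)·a + 35·b = -0.62
  50·a + (-150)·b = +1.56
Eliminate b (×(-150) and ×35, subtract): 8000·a = 38.400 → a = ∂h/∂x = +0.004800
Back-substitute: b = ∂h/∂y = -0.008800.
|∇h| = √(0.004800² + -0.008800²) = 0.01002

0.0100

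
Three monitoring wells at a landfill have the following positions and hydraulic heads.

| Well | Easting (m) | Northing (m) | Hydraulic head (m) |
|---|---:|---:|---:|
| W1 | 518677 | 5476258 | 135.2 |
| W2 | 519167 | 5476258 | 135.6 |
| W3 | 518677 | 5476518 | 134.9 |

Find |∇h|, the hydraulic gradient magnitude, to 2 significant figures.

0.0014

∂h/∂x = (135.6 − 135.2) / (519167 − 518677) = +0.0008163
∂h/∂y = (134.9 − 135.2) / (5476518 − 5476258) = -0.001154
|∇h| = √(0.0008163² + -0.001154²) = 0.001414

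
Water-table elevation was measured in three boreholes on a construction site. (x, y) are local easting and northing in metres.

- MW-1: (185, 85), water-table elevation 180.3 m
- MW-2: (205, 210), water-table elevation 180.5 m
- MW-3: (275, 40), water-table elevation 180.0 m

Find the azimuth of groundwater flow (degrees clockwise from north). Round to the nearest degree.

130°

Differences from MW-1: to MW-2 (Δx, Δy, Δh) = (20, 125, +0.2); to MW-3 = (90, -45, -0.3).
Determinant of the coordinate differences = 20·(-45) − 90·125 = -12150.
∂h/∂x = [(+0.2)·(-45) − (-0.3)·125] / -12150 = -0.002346
∂h/∂y = [20·(-0.3) − 90·(+0.2)] / -12150 = +0.001975
Flow direction (−∇h) has components (+0.002346 E, -0.001975 N).
Azimuth = atan2(E, N) = atan2(+0.002346, -0.001975) = 130.1° ≈ 130°.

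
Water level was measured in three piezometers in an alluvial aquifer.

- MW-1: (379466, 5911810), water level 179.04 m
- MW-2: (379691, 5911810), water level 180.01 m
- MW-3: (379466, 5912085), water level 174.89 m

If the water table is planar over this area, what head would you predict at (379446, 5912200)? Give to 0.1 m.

∂h/∂x = (180.01 − 179.04) / (379691 − 379466) = +0.004311
∂h/∂y = (174.89 − 179.04) / (5912085 − 5911810) = -0.01509
h(379446, 5912200) = 179.04 + (+0.004311)·(-20) + (-0.01509)·(390) = 179.04 -0.086 -5.885 = 173.068 m.

173.1 m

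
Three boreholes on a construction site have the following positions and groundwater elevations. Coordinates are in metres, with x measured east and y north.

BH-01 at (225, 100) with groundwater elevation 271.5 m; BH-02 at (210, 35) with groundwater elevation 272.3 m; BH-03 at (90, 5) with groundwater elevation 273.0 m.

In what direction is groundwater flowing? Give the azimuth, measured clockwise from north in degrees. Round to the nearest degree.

014°

Taking BH-01 as reference: BH-02−BH-01 = (-15, -65, +0.8); BH-03−BH-01 = (-135, -95, +1.5).
Determinant of the coordinate differences = (-15)·(-95) − (-135)·(-65) = -7350.
∂h/∂x = [(+0.8)·(-95) − (+1.5)·(-65)] / -7350 = -0.002925
∂h/∂y = [(-15)·(+1.5) − (-135)·(+0.8)] / -7350 = -0.01163
Flow direction (−∇h) has components (+0.002925 E, +0.01163 N).
Azimuth = atan2(E, N) = atan2(+0.002925, +0.01163) = 14.1° ≈ 014°.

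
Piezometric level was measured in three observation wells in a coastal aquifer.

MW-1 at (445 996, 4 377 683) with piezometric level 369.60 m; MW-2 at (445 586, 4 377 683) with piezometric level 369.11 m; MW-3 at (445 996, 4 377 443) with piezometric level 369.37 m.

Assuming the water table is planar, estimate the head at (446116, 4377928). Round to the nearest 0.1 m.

370.0 m

∂h/∂x = (369.11 − 369.60) / (445586 − 445996) = +0.001195
∂h/∂y = (369.37 − 369.60) / (4377443 − 4377683) = +0.0009583
h(446116, 4377928) = 369.60 + (+0.001195)·(120) + (+0.0009583)·(245) = 369.60 +0.143 +0.235 = 369.978 m.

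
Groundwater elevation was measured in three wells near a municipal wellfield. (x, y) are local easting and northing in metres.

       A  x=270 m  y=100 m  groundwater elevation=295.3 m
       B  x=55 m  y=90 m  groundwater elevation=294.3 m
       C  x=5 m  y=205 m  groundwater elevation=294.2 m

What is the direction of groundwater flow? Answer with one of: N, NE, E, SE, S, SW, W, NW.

With h = a·x + b·y + c and A as origin, the differences give:
  (-215)·a + (-10)·b = -1.0
  (-265)·a + 105·b = -1.1
Eliminate b (×105 and ×(-10), subtract): -25225·a = -116.00 → a = ∂h/∂x = +0.004599
Back-substitute: b = ∂h/∂y = +0.001130.
Flow = −∇h = (-0.004599 east, -0.001130 north), which points west.

W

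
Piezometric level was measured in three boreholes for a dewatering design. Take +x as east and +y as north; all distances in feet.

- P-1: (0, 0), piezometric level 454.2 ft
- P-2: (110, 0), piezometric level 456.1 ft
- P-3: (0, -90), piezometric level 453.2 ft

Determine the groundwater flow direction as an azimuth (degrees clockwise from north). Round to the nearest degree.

∂h/∂x = (456.1 − 454.2) / (110 − 0) = +0.01727
∂h/∂y = (453.2 − 454.2) / (-90 − 0) = +0.01111
Flow direction (−∇h) has components (-0.01727 E, -0.01111 N).
Azimuth = atan2(E, N) = atan2(-0.01727, -0.01111) = 237.2° ≈ 237°.

237°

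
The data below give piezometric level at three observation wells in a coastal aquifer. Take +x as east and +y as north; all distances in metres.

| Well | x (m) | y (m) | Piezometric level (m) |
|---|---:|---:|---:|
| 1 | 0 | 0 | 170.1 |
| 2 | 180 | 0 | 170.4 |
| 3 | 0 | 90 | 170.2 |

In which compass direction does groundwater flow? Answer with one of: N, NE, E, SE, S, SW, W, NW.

∂h/∂x = (170.4 − 170.1) / (180 − 0) = +0.001667
∂h/∂y = (170.2 − 170.1) / (90 − 0) = +0.001111
Flow = −∇h = (-0.001667 east, -0.001111 north), which points southwest.

SW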